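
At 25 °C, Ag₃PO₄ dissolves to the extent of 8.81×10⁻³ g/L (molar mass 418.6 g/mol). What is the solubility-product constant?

Molar solubility s = (8.81×10⁻³ g/L) / (418.6 g/mol) = 2.1046×10⁻⁵ mol/L
Ag₃PO₄(s) ⇌ 3 Ag⁺(aq) + PO₄³⁻(aq)
If s mol/L of Ag₃PO₄ dissolves, [Ag⁺] = 3s and [PO₄³⁻] = s.
Ksp = [Ag⁺]^3[PO₄³⁻] = (3s)^3 · s = 27s^4
Ksp = 27 × (2.1046×10⁻⁵)^4 = 5.30×10⁻¹⁸

Ksp = 5.30×10⁻¹⁸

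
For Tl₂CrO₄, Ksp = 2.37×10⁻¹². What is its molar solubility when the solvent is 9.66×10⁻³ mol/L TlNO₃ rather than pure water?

2.54×10⁻⁸ M

Tl₂CrO₄(s) ⇌ 2 Tl⁺(aq) + CrO₄²⁻(aq)
Let s be the solubility of Tl₂CrO₄ here. The common ion gives [Tl⁺] ≈ 9.66×10⁻³ mol/L, and [CrO₄²⁻] = s.
Ksp = [Tl⁺]^2[CrO₄²⁻] = (9.66×10⁻³)^2s
s = 2.37×10⁻¹² / (9.66×10⁻³)^2 = 2.54×10⁻⁸
s = 2.54×10⁻⁸ mol/L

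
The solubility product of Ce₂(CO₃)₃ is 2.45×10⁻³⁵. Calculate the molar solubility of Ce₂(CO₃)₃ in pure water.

Ce₂(CO₃)₃(s) ⇌ 2 Ce³⁺(aq) + 3 CO₃²⁻(aq)
If s mol/L of Ce₂(CO₃)₃ dissolves, [Ce³⁺] = 2s and [CO₃²⁻] = 3s.
Ksp = [Ce³⁺]^2[CO₃²⁻]^3 = (2s)^2 · (3s)^3 = 108s^5
108s^5 = 2.45×10⁻³⁵  ⇒  s^5 = 2.27×10⁻³⁷
Taking the 5th root, s = 4.69×10⁻⁸ mol/L.

4.69×10⁻⁸ M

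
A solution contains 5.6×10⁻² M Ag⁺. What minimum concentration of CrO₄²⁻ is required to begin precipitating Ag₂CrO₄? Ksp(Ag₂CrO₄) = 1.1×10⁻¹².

Precipitation of each salt begins when its ion product equals Ksp.
Ag₂CrO₄(s) ⇌ 2 Ag⁺(aq) + CrO₄²⁻(aq)
Ksp = [Ag⁺]^2[CrO₄²⁻] = [CrO₄²⁻](5.6×10⁻²)^2
[CrO₄²⁻] = 1.1×10⁻¹² / (5.6×10⁻²)^2 = 3.5×10⁻¹⁰
[CrO₄²⁻] = 3.5×10⁻¹⁰ M

3.5×10⁻¹⁰ M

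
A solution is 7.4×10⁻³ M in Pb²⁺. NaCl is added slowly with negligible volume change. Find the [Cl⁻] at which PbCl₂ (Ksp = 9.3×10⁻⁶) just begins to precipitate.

3.5×10⁻² M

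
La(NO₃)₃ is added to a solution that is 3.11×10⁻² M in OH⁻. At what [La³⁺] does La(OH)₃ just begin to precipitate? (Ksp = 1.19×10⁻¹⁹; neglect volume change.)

3.96×10⁻¹⁵ M

Each salt precipitates once Q = Ksp for that salt.
La(OH)₃(s) ⇌ La³⁺(aq) + 3 OH⁻(aq)
Ksp = [La³⁺][OH⁻]^3 = [La³⁺](3.11×10⁻²)^3
[La³⁺] = 1.19×10⁻¹⁹ / (3.11×10⁻²)^3 = 3.96×10⁻¹⁵
[La³⁺] = 3.96×10⁻¹⁵ M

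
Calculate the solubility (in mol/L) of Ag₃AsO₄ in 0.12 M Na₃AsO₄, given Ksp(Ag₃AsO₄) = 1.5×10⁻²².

Ag₃AsO₄(s) ⇌ 3 Ag⁺(aq) + AsO₄³⁻(aq)
The solution already contains AsO₄³⁻ at 0.12 M. Let s be the molar solubility of Ag₃AsO₄.
[AsO₄³⁻] ≈ 0.12 M (common ion dominates); [Ag⁺] = 3s.
Ksp = [Ag⁺]^3[AsO₄³⁻] = (3s)^3(0.12)
(3s)^3 = 1.5×10⁻²² / (0.12) = 1.3×10⁻²¹
s = 3.6×10⁻⁸ M

3.6×10⁻⁸ M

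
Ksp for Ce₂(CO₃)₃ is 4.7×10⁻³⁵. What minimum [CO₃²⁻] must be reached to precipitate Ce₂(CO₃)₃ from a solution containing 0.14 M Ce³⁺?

1.3×10⁻¹¹ M

A salt starts to precipitate once the ion product Q reaches its Ksp.
Ce₂(CO₃)₃(s) ⇌ 2 Ce³⁺(aq) + 3 CO₃²⁻(aq)
Ksp = [Ce³⁺]^2[CO₃²⁻]^3 = [CO₃²⁻]^3(0.14)^2
[CO₃²⁻]^3 = 4.7×10⁻³⁵ / (0.14)^2 = 2.4×10⁻³³
[CO₃²⁻] = 1.3×10⁻¹¹ M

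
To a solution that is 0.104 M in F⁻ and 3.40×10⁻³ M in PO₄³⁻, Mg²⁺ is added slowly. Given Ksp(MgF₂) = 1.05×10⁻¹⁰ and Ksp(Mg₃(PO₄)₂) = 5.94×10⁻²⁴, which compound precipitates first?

MgF₂

The threshold for precipitation is Q = Ksp.
For MgF₂: [Mg²⁺] = (Ksp/[F⁻]^2) = 9.71×10⁻⁹ M
For Mg₃(PO₄)₂: [Mg²⁺] = (Ksp/[PO₄³⁻]^2)^(1/3) = 8.01×10⁻⁷ M
Since MgF₂ needs less Mg²⁺ to reach saturation, it precipitates first.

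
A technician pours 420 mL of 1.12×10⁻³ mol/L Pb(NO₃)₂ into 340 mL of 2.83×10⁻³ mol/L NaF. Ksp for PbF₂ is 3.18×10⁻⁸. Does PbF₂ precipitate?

No

Total volume after mixing = 420 + 340 = 760 mL.
[Pb²⁺] = (1.12×10⁻³)(420)/760 = 6.19×10⁻⁴ mol/L
[F⁻] = (2.83×10⁻³)(340)/760 = 1.27×10⁻³ mol/L
Q = [Pb²⁺][F⁻]^2 = 9.92×10⁻¹⁰
Q < Ksp (9.92×10⁻¹⁰ vs 3.18×10⁻⁸); the solution remains unsaturated and no precipitate forms.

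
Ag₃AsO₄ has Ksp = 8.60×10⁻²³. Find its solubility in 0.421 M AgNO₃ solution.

1.15×10⁻²¹ M

Ag₃AsO₄(s) ⇌ 3 Ag⁺(aq) + AsO₄³⁻(aq)
Ag⁺ is already present at 0.421 M. If s mol/L of Ag₃AsO₄ dissolves, [AsO₄³⁻] = s while [Ag⁺] ≈ 0.421 M.
Ksp = [Ag⁺]^3[AsO₄³⁻] = (0.421)^3s
s = 8.60×10⁻²³ / (0.421)^3 = 1.15×10⁻²¹
s = 1.15×10⁻²¹ M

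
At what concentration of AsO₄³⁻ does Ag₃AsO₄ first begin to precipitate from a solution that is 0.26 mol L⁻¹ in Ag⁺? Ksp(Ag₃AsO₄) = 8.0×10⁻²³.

The threshold for precipitation is Q = Ksp.
Ag₃AsO₄(s) ⇌ 3 Ag⁺(aq) + AsO₄³⁻(aq)
Ksp = [Ag⁺]^3[AsO₄³⁻] = [AsO₄³⁻](0.26)^3
[AsO₄³⁻] = 8.0×10⁻²³ / (0.26)^3 = 4.6×10⁻²¹
[AsO₄³⁻] = 4.6×10⁻²¹ mol L⁻¹

4.6×10⁻²¹ M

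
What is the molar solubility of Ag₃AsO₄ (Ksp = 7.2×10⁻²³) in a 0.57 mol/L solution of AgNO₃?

Ag₃AsO₄(s) ⇌ 3 Ag⁺(aq) + AsO₄³⁻(aq)
Let s be the solubility of Ag₃AsO₄ here. The common ion gives [Ag⁺] ≈ 0.57 mol/L, and [AsO₄³⁻] = s.
Ksp = [Ag⁺]^3[AsO₄³⁻] = (0.57)^3s
s = 7.2×10⁻²³ / (0.57)^3 = 3.9×10⁻²²
s = 3.9×10⁻²² mol/L

3.9×10⁻²² M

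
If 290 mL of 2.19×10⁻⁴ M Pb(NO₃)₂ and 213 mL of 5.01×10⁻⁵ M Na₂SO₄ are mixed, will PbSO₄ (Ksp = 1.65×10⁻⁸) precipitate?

Total volume after mixing = 290 + 213 = 503 mL.
[Pb²⁺] = (2.19×10⁻⁴)(290)/503 = 1.26×10⁻⁴ M
[SO₄²⁻] = (5.01×10⁻⁵)(213)/503 = 2.12×10⁻⁵ M
Q = [Pb²⁺][SO₄²⁻] = 2.68×10⁻⁹
Q = 2.68×10⁻⁹ < Ksp = 1.65×10⁻⁸, so the solution is unsaturated and no precipitate forms.

No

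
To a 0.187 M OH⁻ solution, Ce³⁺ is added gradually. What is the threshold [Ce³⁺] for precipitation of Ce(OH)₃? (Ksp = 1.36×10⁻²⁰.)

2.08×10⁻¹⁸ M

Precipitation of each salt begins when its ion product equals Ksp.
Ce(OH)₃(s) ⇌ Ce³⁺(aq) + 3 OH⁻(aq)
Ksp = [Ce³⁺][OH⁻]^3 = [Ce³⁺](0.187)^3
[Ce³⁺] = 1.36×10⁻²⁰ / (0.187)^3 = 2.08×10⁻¹⁸
[Ce³⁺] = 2.08×10⁻¹⁸ M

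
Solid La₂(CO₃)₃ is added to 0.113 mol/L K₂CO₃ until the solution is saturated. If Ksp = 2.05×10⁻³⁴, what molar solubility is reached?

La₂(CO₃)₃(s) ⇌ 2 La³⁺(aq) + 3 CO₃²⁻(aq)
With CO₃²⁻ already at 0.113 mol/L and s small, take [CO₃²⁻] ≈ 0.113 mol/L and [La³⁺] = 2s.
Ksp = [La³⁺]^2[CO₃²⁻]^3 = (2s)^2(0.113)^3
(2s)^2 = 2.05×10⁻³⁴ / (0.113)^3 = 1.42×10⁻³¹
s = 1.88×10⁻¹⁶ mol/L

1.88×10⁻¹⁶ M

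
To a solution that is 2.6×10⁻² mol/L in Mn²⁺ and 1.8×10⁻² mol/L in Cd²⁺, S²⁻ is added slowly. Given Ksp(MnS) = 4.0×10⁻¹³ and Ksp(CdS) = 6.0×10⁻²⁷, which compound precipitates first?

Each salt precipitates once Q = Ksp for that salt.
For MnS: [S²⁻] = (Ksp/[Mn²⁺]) = 1.5×10⁻¹¹ mol/L
For CdS: [S²⁻] = (Ksp/[Cd²⁺]) = 3.3×10⁻²⁵ mol/L
Since CdS needs less S²⁻ to reach saturation, it precipitates first.

CdS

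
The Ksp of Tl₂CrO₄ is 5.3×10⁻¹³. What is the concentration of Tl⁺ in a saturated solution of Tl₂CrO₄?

1.0×10⁻⁴ M

Tl₂CrO₄(s) ⇌ 2 Tl⁺(aq) + CrO₄²⁻(aq)
If s mol/L of Tl₂CrO₄ dissolves, [Tl⁺] = 2s and [CrO₄²⁻] = s.
Ksp = [Tl⁺]^2[CrO₄²⁻] = (2s)^2 · s = 4s^3 = 5.3×10⁻¹³
s = 5.1×10⁻⁵ M
[Tl⁺] = 2s = 1.0×10⁻⁴ M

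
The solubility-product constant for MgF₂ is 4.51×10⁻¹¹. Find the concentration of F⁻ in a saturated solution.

MgF₂(s) ⇌ Mg²⁺(aq) + 2 F⁻(aq)
If s mol/L of MgF₂ dissolves, [Mg²⁺] = s and [F⁻] = 2s.
Ksp = [Mg²⁺][F⁻]^2 = s · (2s)^2 = 4s^3 = 4.51×10⁻¹¹
s = 2.24×10⁻⁴ M
[F⁻] = 2s = 4.48×10⁻⁴ M

4.48×10⁻⁴ M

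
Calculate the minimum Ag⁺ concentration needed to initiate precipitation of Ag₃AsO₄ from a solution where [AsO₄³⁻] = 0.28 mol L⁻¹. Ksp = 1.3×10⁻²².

7.7×10⁻⁸ M

A salt starts to precipitate once the ion product Q reaches its Ksp.
Ag₃AsO₄(s) ⇌ 3 Ag⁺(aq) + AsO₄³⁻(aq)
Ksp = [Ag⁺]^3[AsO₄³⁻] = [Ag⁺]^3(0.28)
[Ag⁺]^3 = 1.3×10⁻²² / (0.28) = 4.6×10⁻²²
[Ag⁺] = 7.7×10⁻⁸ mol L⁻¹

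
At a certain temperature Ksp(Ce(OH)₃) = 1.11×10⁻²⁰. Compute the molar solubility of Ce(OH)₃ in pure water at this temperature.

4.50×10⁻⁶ M

Ce(OH)₃(s) ⇌ Ce³⁺(aq) + 3 OH⁻(aq)
Call the molar solubility s, so that [Ce³⁺] = s and [OH⁻] = 3s.
Ksp = [Ce³⁺][OH⁻]^3 = s · (3s)^3 = 27s^4
27s^4 = 1.11×10⁻²⁰  ⇒  s^4 = 4.11×10⁻²²
s = (4.11×10⁻²²)^(1/4) = 4.50×10⁻⁶ mol/L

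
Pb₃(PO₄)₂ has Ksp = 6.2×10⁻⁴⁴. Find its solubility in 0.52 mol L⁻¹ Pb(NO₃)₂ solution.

3.3×10⁻²² M

Pb₃(PO₄)₂(s) ⇌ 3 Pb²⁺(aq) + 2 PO₄³⁻(aq)
The solution already contains Pb²⁺ at 0.52 mol L⁻¹. Let s be the molar solubility of Pb₃(PO₄)₂.
[Pb²⁺] ≈ 0.52 mol L⁻¹ (common ion dominates); [PO₄³⁻] = 2s.
Ksp = [Pb²⁺]^3[PO₄³⁻]^2 = (0.52)^3(2s)^2
(2s)^2 = 6.2×10⁻⁴⁴ / (0.52)^3 = 4.4×10⁻⁴³
s = 3.3×10⁻²² mol L⁻¹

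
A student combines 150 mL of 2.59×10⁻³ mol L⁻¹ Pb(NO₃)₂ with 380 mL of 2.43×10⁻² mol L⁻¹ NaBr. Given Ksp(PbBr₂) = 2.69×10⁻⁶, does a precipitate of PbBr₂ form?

No

Total volume after mixing = 150 + 380 = 530 mL.
[Pb²⁺] = (2.59×10⁻³)(150)/530 = 7.33×10⁻⁴ mol L⁻¹
[Br⁻] = (2.43×10⁻²)(380)/530 = 1.74×10⁻² mol L⁻¹
Q = [Pb²⁺][Br⁻]^2 = 2.23×10⁻⁷
Since Q (2.23×10⁻⁷) is less than Ksp (2.69×10⁻⁶), no PbBr₂ precipitates.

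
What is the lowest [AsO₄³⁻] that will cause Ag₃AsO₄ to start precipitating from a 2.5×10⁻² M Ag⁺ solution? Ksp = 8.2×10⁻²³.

5.2×10⁻¹⁸ M

Each salt precipitates once Q = Ksp for that salt.
Ag₃AsO₄(s) ⇌ 3 Ag⁺(aq) + AsO₄³⁻(aq)
Ksp = [Ag⁺]^3[AsO₄³⁻] = [AsO₄³⁻](2.5×10⁻²)^3
[AsO₄³⁻] = 8.2×10⁻²³ / (2.5×10⁻²)^3 = 5.2×10⁻¹⁸
[AsO₄³⁻] = 5.2×10⁻¹⁸ M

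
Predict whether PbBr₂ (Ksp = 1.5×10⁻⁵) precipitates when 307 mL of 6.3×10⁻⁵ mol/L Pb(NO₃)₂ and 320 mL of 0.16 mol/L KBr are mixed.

Total volume after mixing = 307 + 320 = 627 mL.
[Pb²⁺] = (6.3×10⁻⁵)(307)/627 = 3.1×10⁻⁵ mol/L
[Br⁻] = (0.16)(320)/627 = 8.2×10⁻² mol/L
Q = [Pb²⁺][Br⁻]^2 = 2.1×10⁻⁷
Q < Ksp (2.1×10⁻⁷ vs 1.5×10⁻⁵); the solution remains unsaturated and no precipitate forms.

No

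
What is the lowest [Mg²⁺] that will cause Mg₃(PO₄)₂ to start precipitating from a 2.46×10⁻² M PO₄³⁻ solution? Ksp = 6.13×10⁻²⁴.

A salt starts to precipitate once the ion product Q reaches its Ksp.
Mg₃(PO₄)₂(s) ⇌ 3 Mg²⁺(aq) + 2 PO₄³⁻(aq)
Ksp = [Mg²⁺]^3[PO₄³⁻]^2 = [Mg²⁺]^3(2.46×10⁻²)^2
[Mg²⁺]^3 = 6.13×10⁻²⁴ / (2.46×10⁻²)^2 = 1.01×10⁻²⁰
[Mg²⁺] = 2.16×10⁻⁷ M

2.16×10⁻⁷ M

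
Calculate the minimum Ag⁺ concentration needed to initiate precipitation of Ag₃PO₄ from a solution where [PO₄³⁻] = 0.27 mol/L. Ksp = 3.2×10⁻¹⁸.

Precipitation of each salt begins when its ion product equals Ksp.
Ag₃PO₄(s) ⇌ 3 Ag⁺(aq) + PO₄³⁻(aq)
Ksp = [Ag⁺]^3[PO₄³⁻] = [Ag⁺]^3(0.27)
[Ag⁺]^3 = 3.2×10⁻¹⁸ / (0.27) = 1.2×10⁻¹⁷
[Ag⁺] = 2.3×10⁻⁶ mol/L

2.3×10⁻⁶ M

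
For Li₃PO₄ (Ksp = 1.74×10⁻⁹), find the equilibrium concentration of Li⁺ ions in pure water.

Li₃PO₄(s) ⇌ 3 Li⁺(aq) + PO₄³⁻(aq)
Let s be the molar solubility. Then [Li⁺] = 3s and [PO₄³⁻] = s.
Ksp = [Li⁺]^3[PO₄³⁻] = (3s)^3 · s = 27s^4 = 1.74×10⁻⁹
s = 2.83×10⁻³ mol L⁻¹
[Li⁺] = 3s = 8.50×10⁻³ mol L⁻¹

8.50×10⁻³ M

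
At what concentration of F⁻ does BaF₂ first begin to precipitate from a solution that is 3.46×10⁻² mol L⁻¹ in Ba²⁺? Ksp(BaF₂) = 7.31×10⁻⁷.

Precipitation of each salt begins when its ion product equals Ksp.
BaF₂(s) ⇌ Ba²⁺(aq) + 2 F⁻(aq)
Ksp = [Ba²⁺][F⁻]^2 = [F⁻]^2(3.46×10⁻²)
[F⁻]^2 = 7.31×10⁻⁷ / (3.46×10⁻²) = 2.11×10⁻⁵
[F⁻] = 4.60×10⁻³ mol L⁻¹

4.60×10⁻³ M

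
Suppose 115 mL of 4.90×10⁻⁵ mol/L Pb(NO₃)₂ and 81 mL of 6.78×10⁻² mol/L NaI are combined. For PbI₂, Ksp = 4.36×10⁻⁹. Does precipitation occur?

Yes

After mixing, V = 115 mL + 81 mL = 196 mL.
[Pb²⁺] = (4.90×10⁻⁵)(115)/196 = 2.88×10⁻⁵ mol/L
[I⁻] = (6.78×10⁻²)(81)/196 = 2.80×10⁻² mol/L
Q = [Pb²⁺][I⁻]^2 = 2.26×10⁻⁸
Since Q (2.26×10⁻⁸) exceeds Ksp (4.36×10⁻⁹), PbI₂ will precipitate.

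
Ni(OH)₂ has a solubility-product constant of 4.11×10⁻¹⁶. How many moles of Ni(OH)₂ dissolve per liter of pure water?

Ni(OH)₂(s) ⇌ Ni²⁺(aq) + 2 OH⁻(aq)
If s mol/L of Ni(OH)₂ dissolves, [Ni²⁺] = s and [OH⁻] = 2s.
Ksp = [Ni²⁺][OH⁻]^2 = s · (2s)^2 = 4s^3
4s^3 = 4.11×10⁻¹⁶  ⇒  s^3 = 1.03×10⁻¹⁶
s = (1.03×10⁻¹⁶)^(1/3) = 4.68×10⁻⁶ mol/L

4.68×10⁻⁶ M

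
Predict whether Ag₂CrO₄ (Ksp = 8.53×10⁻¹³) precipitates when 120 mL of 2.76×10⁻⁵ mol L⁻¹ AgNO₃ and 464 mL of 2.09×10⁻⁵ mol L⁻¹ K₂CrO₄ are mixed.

Total volume after mixing = 120 + 464 = 584 mL.
[Ag⁺] = (2.76×10⁻⁵)(120)/584 = 5.67×10⁻⁶ mol L⁻¹
[CrO₄²⁻] = (2.09×10⁻⁵)(464)/584 = 1.66×10⁻⁵ mol L⁻¹
Q = [Ag⁺]^2[CrO₄²⁻] = 5.34×10⁻¹⁶
Since Q (5.34×10⁻¹⁶) is less than Ksp (8.53×10⁻¹³), no Ag₂CrO₄ precipitates.

No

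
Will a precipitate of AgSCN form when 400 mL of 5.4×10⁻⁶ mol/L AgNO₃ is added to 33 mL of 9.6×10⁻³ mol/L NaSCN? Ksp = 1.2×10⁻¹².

Total volume after mixing = 400 + 33 = 433 mL.
[Ag⁺] = (5.4×10⁻⁶)(400)/433 = 5.0×10⁻⁶ mol/L
[SCN⁻] = (9.6×10⁻³)(33)/433 = 7.3×10⁻⁴ mol/L
Q = [Ag⁺][SCN⁻] = 3.6×10⁻⁹
Since Q (3.6×10⁻⁹) exceeds Ksp (1.2×10⁻¹²), AgSCN will precipitate.

Yes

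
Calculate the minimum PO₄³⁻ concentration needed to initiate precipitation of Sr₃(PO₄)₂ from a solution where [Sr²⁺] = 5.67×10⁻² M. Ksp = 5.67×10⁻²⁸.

1.76×10⁻¹² M

Precipitation of each salt begins when its ion product equals Ksp.
Sr₃(PO₄)₂(s) ⇌ 3 Sr²⁺(aq) + 2 PO₄³⁻(aq)
Ksp = [Sr²⁺]^3[PO₄³⁻]^2 = [PO₄³⁻]^2(5.67×10⁻²)^3
[PO₄³⁻]^2 = 5.67×10⁻²⁸ / (5.67×10⁻²)^3 = 3.11×10⁻²⁴
[PO₄³⁻] = 1.76×10⁻¹² M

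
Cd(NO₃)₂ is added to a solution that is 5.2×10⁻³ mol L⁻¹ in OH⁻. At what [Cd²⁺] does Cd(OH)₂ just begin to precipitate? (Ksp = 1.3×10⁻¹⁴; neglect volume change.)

4.8×10⁻¹⁰ M

A salt starts to precipitate once the ion product Q reaches its Ksp.
Cd(OH)₂(s) ⇌ Cd²⁺(aq) + 2 OH⁻(aq)
Ksp = [Cd²⁺][OH⁻]^2 = [Cd²⁺](5.2×10⁻³)^2
[Cd²⁺] = 1.3×10⁻¹⁴ / (5.2×10⁻³)^2 = 4.8×10⁻¹⁰
[Cd²⁺] = 4.8×10⁻¹⁰ mol L⁻¹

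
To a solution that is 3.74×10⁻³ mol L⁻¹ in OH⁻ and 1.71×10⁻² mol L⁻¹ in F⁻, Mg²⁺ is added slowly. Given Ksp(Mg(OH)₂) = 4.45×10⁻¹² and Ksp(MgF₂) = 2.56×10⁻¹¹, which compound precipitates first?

A salt starts to precipitate once the ion product Q reaches its Ksp.
For Mg(OH)₂: [Mg²⁺] = (Ksp/[OH⁻]^2) = 3.18×10⁻⁷ mol L⁻¹
For MgF₂: [Mg²⁺] = (Ksp/[F⁻]^2) = 8.75×10⁻⁸ mol L⁻¹
Since MgF₂ needs less Mg²⁺ to reach saturation, it precipitates first.

MgF₂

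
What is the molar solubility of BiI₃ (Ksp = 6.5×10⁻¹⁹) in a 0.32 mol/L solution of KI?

BiI₃(s) ⇌ Bi³⁺(aq) + 3 I⁻(aq)
Let s be the solubility of BiI₃ here. The common ion gives [I⁻] ≈ 0.32 mol/L, and [Bi³⁺] = s.
Ksp = [Bi³⁺][I⁻]^3 = s(0.32)^3
s = 6.5×10⁻¹⁹ / (0.32)^3 = 2.0×10⁻¹⁷
s = 2.0×10⁻¹⁷ mol/L

2.0×10⁻¹⁷ M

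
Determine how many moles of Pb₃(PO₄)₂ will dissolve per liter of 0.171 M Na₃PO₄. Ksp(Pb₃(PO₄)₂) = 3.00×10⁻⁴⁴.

3.36×10⁻¹⁵ M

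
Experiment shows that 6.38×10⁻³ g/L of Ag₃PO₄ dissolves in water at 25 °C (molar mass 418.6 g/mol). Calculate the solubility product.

Ksp = 1.46×10⁻¹⁸

Molar solubility s = (6.38×10⁻³ g/L) / (418.6 g/mol) = 1.5241×10⁻⁵ mol/L
Ag₃PO₄(s) ⇌ 3 Ag⁺(aq) + PO₄³⁻(aq)
For each mole of Ag₃PO₄ that dissolves per liter, [Ag⁺] = 3s and [PO₄³⁻] = s; let s denote this solubility.
Ksp = [Ag⁺]^3[PO₄³⁻] = (3s)^3 · s = 27s^4
Ksp = 27 × (1.5241×10⁻⁵)^4 = 1.46×10⁻¹⁸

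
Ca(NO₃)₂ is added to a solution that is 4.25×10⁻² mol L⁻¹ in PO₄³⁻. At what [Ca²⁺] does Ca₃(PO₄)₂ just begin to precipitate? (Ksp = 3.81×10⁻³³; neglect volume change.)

Precipitation begins when Q = Ksp.
Ca₃(PO₄)₂(s) ⇌ 3 Ca²⁺(aq) + 2 PO₄³⁻(aq)
Ksp = [Ca²⁺]^3[PO₄³⁻]^2 = [Ca²⁺]^3(4.25×10⁻²)^2
[Ca²⁺]^3 = 3.81×10⁻³³ / (4.25×10⁻²)^2 = 2.11×10⁻³⁰
[Ca²⁺] = 1.28×10⁻¹⁰ mol L⁻¹

1.28×10⁻¹⁰ M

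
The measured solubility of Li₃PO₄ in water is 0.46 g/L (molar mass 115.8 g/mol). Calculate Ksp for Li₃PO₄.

Ksp = 6.7×10⁻⁹

Molar solubility s = (0.46 g/L) / (115.8 g/mol) = 3.972×10⁻³ mol/L
Li₃PO₄(s) ⇌ 3 Li⁺(aq) + PO₄³⁻(aq)
For each mole of Li₃PO₄ that dissolves per liter, [Li⁺] = 3s and [PO₄³⁻] = s; let s denote this solubility.
Ksp = [Li⁺]^3[PO₄³⁻] = (3s)^3 · s = 27s^4
Ksp = 27 × (3.972×10⁻³)^4 = 6.7×10⁻⁹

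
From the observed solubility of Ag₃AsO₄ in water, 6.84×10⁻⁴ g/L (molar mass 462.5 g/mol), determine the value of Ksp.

Molar solubility s = (6.84×10⁻⁴ g/L) / (462.5 g/mol) = 1.4789×10⁻⁶ mol/L
Ag₃AsO₄(s) ⇌ 3 Ag⁺(aq) + AsO₄³⁻(aq)
Let s be the molar solubility. Then [Ag⁺] = 3s and [AsO₄³⁻] = s.
Ksp = [Ag⁺]^3[AsO₄³⁻] = (3s)^3 · s = 27s^4
Ksp = 27 × (1.4789×10⁻⁶)^4 = 1.29×10⁻²²

Ksp = 1.29×10⁻²²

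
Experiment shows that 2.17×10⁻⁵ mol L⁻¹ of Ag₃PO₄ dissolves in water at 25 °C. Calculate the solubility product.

Ag₃PO₄(s) ⇌ 3 Ag⁺(aq) + PO₄³⁻(aq)
Call the molar solubility s, so that [Ag⁺] = 3s and [PO₄³⁻] = s.
Ksp = [Ag⁺]^3[PO₄³⁻] = (3s)^3 · s = 27s^4
Ksp = 27 × (2.17×10⁻⁵)^4 = 5.99×10⁻¹⁸

Ksp = 5.99×10⁻¹⁸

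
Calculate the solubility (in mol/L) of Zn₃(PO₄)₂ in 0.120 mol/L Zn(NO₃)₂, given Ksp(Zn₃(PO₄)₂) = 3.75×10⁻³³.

7.37×10⁻¹⁶ M

Zn₃(PO₄)₂(s) ⇌ 3 Zn²⁺(aq) + 2 PO₄³⁻(aq)
With Zn²⁺ already at 0.120 mol/L and s small, take [Zn²⁺] ≈ 0.120 mol/L and [PO₄³⁻] = 2s.
Ksp = [Zn²⁺]^3[PO₄³⁻]^2 = (0.120)^3(2s)^2
(2s)^2 = 3.75×10⁻³³ / (0.120)^3 = 2.17×10⁻³⁰
s = 7.37×10⁻¹⁶ mol/L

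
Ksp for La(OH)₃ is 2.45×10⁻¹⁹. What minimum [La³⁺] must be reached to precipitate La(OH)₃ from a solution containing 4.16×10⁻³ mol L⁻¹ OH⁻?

A salt starts to precipitate once the ion product Q reaches its Ksp.
La(OH)₃(s) ⇌ La³⁺(aq) + 3 OH⁻(aq)
Ksp = [La³⁺][OH⁻]^3 = [La³⁺](4.16×10⁻³)^3
[La³⁺] = 2.45×10⁻¹⁹ / (4.16×10⁻³)^3 = 3.40×10⁻¹²
[La³⁺] = 3.40×10⁻¹² mol L⁻¹

3.40×10⁻¹² M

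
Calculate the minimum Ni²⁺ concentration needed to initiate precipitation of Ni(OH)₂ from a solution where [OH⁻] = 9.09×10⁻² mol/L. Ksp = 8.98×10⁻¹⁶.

1.09×10⁻¹³ M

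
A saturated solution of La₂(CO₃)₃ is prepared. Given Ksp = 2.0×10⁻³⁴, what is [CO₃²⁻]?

La₂(CO₃)₃(s) ⇌ 2 La³⁺(aq) + 3 CO₃²⁻(aq)
For each mole of La₂(CO₃)₃ that dissolves per liter, [La³⁺] = 2s and [CO₃²⁻] = 3s; let s denote this solubility.
Ksp = [La³⁺]^2[CO₃²⁻]^3 = (2s)^2 · (3s)^3 = 108s^5 = 2.0×10⁻³⁴
s = 7.1×10⁻⁸ mol/L
[CO₃²⁻] = 3s = 2.1×10⁻⁷ mol/L

2.1×10⁻⁷ M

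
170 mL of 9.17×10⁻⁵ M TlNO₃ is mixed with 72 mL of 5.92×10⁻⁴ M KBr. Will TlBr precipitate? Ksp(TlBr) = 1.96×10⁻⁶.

The combined volume is 242 mL.
[Tl⁺] = (9.17×10⁻⁵)(170)/242 = 6.44×10⁻⁵ M
[Br⁻] = (5.92×10⁻⁴)(72)/242 = 1.76×10⁻⁴ M
Q = [Tl⁺][Br⁻] = 1.13×10⁻⁸
Q = 1.13×10⁻⁸ < Ksp = 1.96×10⁻⁶, so the solution is unsaturated and no precipitate forms.

No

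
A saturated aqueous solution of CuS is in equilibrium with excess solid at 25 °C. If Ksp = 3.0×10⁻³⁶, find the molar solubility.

1.7×10⁻¹⁸ M

CuS(s) ⇌ Cu²⁺(aq) + S²⁻(aq)
With molar solubility s: [Cu²⁺] = s, [S²⁻] = s.
Ksp = [Cu²⁺][S²⁻] = s · s = s^2
s^2 = 3.0×10⁻³⁶
s = 1.7×10⁻¹⁸ mol/L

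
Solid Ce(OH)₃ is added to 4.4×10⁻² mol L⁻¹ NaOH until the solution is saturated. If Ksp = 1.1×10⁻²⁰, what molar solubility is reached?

1.3×10⁻¹⁶ M

Ce(OH)₃(s) ⇌ Ce³⁺(aq) + 3 OH⁻(aq)
The solution already contains OH⁻ at 4.4×10⁻² mol L⁻¹. Let s be the molar solubility of Ce(OH)₃.
[OH⁻] ≈ 4.4×10⁻² mol L⁻¹ (common ion dominates); [Ce³⁺] = s.
Ksp = [Ce³⁺][OH⁻]^3 = s(4.4×10⁻²)^3
s = 1.1×10⁻²⁰ / (4.4×10⁻²)^3 = 1.3×10⁻¹⁶
s = 1.3×10⁻¹⁶ mol L⁻¹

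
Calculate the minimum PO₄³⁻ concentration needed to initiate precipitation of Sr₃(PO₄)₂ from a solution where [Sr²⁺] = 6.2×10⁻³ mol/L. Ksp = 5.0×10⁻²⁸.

4.6×10⁻¹¹ M

Each salt precipitates once Q = Ksp for that salt.
Sr₃(PO₄)₂(s) ⇌ 3 Sr²⁺(aq) + 2 PO₄³⁻(aq)
Ksp = [Sr²⁺]^3[PO₄³⁻]^2 = [PO₄³⁻]^2(6.2×10⁻³)^3
[PO₄³⁻]^2 = 5.0×10⁻²⁸ / (6.2×10⁻³)^3 = 2.1×10⁻²¹
[PO₄³⁻] = 4.6×10⁻¹¹ mol/L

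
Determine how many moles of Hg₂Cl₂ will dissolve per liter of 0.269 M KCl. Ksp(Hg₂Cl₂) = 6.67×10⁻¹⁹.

Hg₂Cl₂(s) ⇌ Hg₂²⁺(aq) + 2 Cl⁻(aq)
Let s be the solubility of Hg₂Cl₂ here. The common ion gives [Cl⁻] ≈ 0.269 M, and [Hg₂²⁺] = s.
Ksp = [Hg₂²⁺][Cl⁻]^2 = s(0.269)^2
s = 6.67×10⁻¹⁹ / (0.269)^2 = 9.22×10⁻¹⁸
s = 9.22×10⁻¹⁸ M

9.22×10⁻¹⁸ M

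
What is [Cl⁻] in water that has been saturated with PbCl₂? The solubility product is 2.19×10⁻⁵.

3.52×10⁻² M

PbCl₂(s) ⇌ Pb²⁺(aq) + 2 Cl⁻(aq)
Call the molar solubility s, so that [Pb²⁺] = s and [Cl⁻] = 2s.
Ksp = [Pb²⁺][Cl⁻]^2 = s · (2s)^2 = 4s^3 = 2.19×10⁻⁵
s = 1.76×10⁻² M
[Cl⁻] = 2s = 3.52×10⁻² M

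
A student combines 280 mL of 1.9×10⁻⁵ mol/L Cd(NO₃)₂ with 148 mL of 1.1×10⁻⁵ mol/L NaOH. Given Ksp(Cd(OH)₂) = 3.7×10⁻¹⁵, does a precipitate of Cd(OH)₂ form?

No

After mixing, V = 280 mL + 148 mL = 428 mL.
[Cd²⁺] = (1.9×10⁻⁵)(280)/428 = 1.2×10⁻⁵ mol/L
[OH⁻] = (1.1×10⁻⁵)(148)/428 = 3.8×10⁻⁶ mol/L
Q = [Cd²⁺][OH⁻]^2 = 1.8×10⁻¹⁶
Since Q (1.8×10⁻¹⁶) is less than Ksp (3.7×10⁻¹⁵), no Cd(OH)₂ precipitates.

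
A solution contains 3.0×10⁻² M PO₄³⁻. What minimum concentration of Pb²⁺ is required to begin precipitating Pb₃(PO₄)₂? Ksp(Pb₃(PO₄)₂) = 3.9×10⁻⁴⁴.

3.5×10⁻¹⁴ M

Precipitation begins when Q = Ksp.
Pb₃(PO₄)₂(s) ⇌ 3 Pb²⁺(aq) + 2 PO₄³⁻(aq)
Ksp = [Pb²⁺]^3[PO₄³⁻]^2 = [Pb²⁺]^3(3.0×10⁻²)^2
[Pb²⁺]^3 = 3.9×10⁻⁴⁴ / (3.0×10⁻²)^2 = 4.3×10⁻⁴¹
[Pb²⁺] = 3.5×10⁻¹⁴ M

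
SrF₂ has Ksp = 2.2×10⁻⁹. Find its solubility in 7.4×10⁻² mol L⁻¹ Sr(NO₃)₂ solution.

SrF₂(s) ⇌ Sr²⁺(aq) + 2 F⁻(aq)
Let s be the solubility of SrF₂ here. The common ion gives [Sr²⁺] ≈ 7.4×10⁻² mol L⁻¹, and [F⁻] = 2s.
Ksp = [Sr²⁺][F⁻]^2 = (7.4×10⁻²)(2s)^2
(2s)^2 = 2.2×10⁻⁹ / (7.4×10⁻²) = 3.0×10⁻⁸
s = 8.6×10⁻⁵ mol L⁻¹

8.6×10⁻⁵ M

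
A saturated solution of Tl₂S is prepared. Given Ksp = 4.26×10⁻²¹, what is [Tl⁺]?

Tl₂S(s) ⇌ 2 Tl⁺(aq) + S²⁻(aq)
Let s be the molar solubility. Then [Tl⁺] = 2s and [S²⁻] = s.
Ksp = [Tl⁺]^2[S²⁻] = (2s)^2 · s = 4s^3 = 4.26×10⁻²¹
s = 1.02×10⁻⁷ mol/L
[Tl⁺] = 2s = 2.04×10⁻⁷ mol/L

2.04×10⁻⁷ M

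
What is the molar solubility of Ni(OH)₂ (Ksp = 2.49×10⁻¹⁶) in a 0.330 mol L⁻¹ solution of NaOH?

2.29×10⁻¹⁵ M

Ni(OH)₂(s) ⇌ Ni²⁺(aq) + 2 OH⁻(aq)
With OH⁻ already at 0.330 mol L⁻¹ and s small, take [OH⁻] ≈ 0.330 mol L⁻¹ and [Ni²⁺] = s.
Ksp = [Ni²⁺][OH⁻]^2 = s(0.330)^2
s = 2.49×10⁻¹⁶ / (0.330)^2 = 2.29×10⁻¹⁵
s = 2.29×10⁻¹⁵ mol L⁻¹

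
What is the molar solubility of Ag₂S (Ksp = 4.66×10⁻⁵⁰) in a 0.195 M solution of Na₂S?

2.44×10⁻²⁵ M

Ag₂S(s) ⇌ 2 Ag⁺(aq) + S²⁻(aq)
Let s be the solubility of Ag₂S here. The common ion gives [S²⁻] ≈ 0.195 M, and [Ag⁺] = 2s.
Ksp = [Ag⁺]^2[S²⁻] = (2s)^2(0.195)
(2s)^2 = 4.66×10⁻⁵⁰ / (0.195) = 2.39×10⁻⁴⁹
s = 2.44×10⁻²⁵ M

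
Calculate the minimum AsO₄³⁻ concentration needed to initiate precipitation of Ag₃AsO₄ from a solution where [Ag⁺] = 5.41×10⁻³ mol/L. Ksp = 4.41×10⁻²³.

2.79×10⁻¹⁶ M

Each salt precipitates once Q = Ksp for that salt.
Ag₃AsO₄(s) ⇌ 3 Ag⁺(aq) + AsO₄³⁻(aq)
Ksp = [Ag⁺]^3[AsO₄³⁻] = [AsO₄³⁻](5.41×10⁻³)^3
[AsO₄³⁻] = 4.41×10⁻²³ / (5.41×10⁻³)^3 = 2.79×10⁻¹⁶
[AsO₄³⁻] = 2.79×10⁻¹⁶ mol/L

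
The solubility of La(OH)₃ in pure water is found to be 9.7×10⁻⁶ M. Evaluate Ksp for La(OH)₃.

La(OH)₃(s) ⇌ La³⁺(aq) + 3 OH⁻(aq)
If s mol/L of La(OH)₃ dissolves, [La³⁺] = s and [OH⁻] = 3s.
Ksp = [La³⁺][OH⁻]^3 = s · (3s)^3 = 27s^4
Ksp = 27 × (9.7×10⁻⁶)^4 = 2.4×10⁻¹⁹

Ksp = 2.4×10⁻¹⁹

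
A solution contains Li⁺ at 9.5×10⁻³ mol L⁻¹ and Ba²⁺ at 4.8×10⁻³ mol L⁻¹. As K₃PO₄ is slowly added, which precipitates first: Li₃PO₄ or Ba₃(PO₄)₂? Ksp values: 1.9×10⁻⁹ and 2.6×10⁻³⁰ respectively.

Each salt precipitates once Q = Ksp for that salt.
For Li₃PO₄: [PO₄³⁻] = (Ksp/[Li⁺]^3) = 2.2×10⁻³ mol L⁻¹
For Ba₃(PO₄)₂: [PO₄³⁻] = (Ksp/[Ba²⁺]^3)^(1/2) = 4.8×10⁻¹² mol L⁻¹
Ba₃(PO₄)₂ requires the lower [PO₄³⁻], so it precipitates first.

Ba₃(PO₄)₂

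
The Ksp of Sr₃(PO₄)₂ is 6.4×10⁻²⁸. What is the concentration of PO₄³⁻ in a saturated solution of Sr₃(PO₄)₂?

Sr₃(PO₄)₂(s) ⇌ 3 Sr²⁺(aq) + 2 PO₄³⁻(aq)
Let s be the molar solubility. Then [Sr²⁺] = 3s and [PO₄³⁻] = 2s.
Ksp = [Sr²⁺]^3[PO₄³⁻]^2 = (3s)^3 · (2s)^2 = 108s^5 = 6.4×10⁻²⁸
s = 1.4×10⁻⁶ mol L⁻¹
[PO₄³⁻] = 2s = 2.9×10⁻⁶ mol L⁻¹

2.9×10⁻⁶ M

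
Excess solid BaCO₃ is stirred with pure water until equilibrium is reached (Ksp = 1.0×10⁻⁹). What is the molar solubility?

3.2×10⁻⁵ M

BaCO₃(s) ⇌ Ba²⁺(aq) + CO₃²⁻(aq)
With molar solubility s: [Ba²⁺] = s, [CO₃²⁻] = s.
Ksp = [Ba²⁺][CO₃²⁻] = s · s = s^2
s^2 = 1.0×10⁻⁹
Taking the 2nd root, s = 3.2×10⁻⁵ M.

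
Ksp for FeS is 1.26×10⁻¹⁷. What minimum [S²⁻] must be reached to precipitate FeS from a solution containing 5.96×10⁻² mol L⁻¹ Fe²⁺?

Precipitation of each salt begins when its ion product equals Ksp.
FeS(s) ⇌ Fe²⁺(aq) + S²⁻(aq)
Ksp = [Fe²⁺][S²⁻] = [S²⁻](5.96×10⁻²)
[S²⁻] = 1.26×10⁻¹⁷ / (5.96×10⁻²) = 2.11×10⁻¹⁶
[S²⁻] = 2.11×10⁻¹⁶ mol L⁻¹

2.11×10⁻¹⁶ M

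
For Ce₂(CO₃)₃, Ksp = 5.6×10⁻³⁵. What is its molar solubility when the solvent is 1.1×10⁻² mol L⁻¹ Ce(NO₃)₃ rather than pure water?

2.6×10⁻¹¹ M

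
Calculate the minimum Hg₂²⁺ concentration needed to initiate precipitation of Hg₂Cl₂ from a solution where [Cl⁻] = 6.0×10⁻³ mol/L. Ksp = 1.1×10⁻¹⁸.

Each salt precipitates once Q = Ksp for that salt.
Hg₂Cl₂(s) ⇌ Hg₂²⁺(aq) + 2 Cl⁻(aq)
Ksp = [Hg₂²⁺][Cl⁻]^2 = [Hg₂²⁺](6.0×10⁻³)^2
[Hg₂²⁺] = 1.1×10⁻¹⁸ / (6.0×10⁻³)^2 = 3.1×10⁻¹⁴
[Hg₂²⁺] = 3.1×10⁻¹⁴ mol/L

3.1×10⁻¹⁴ M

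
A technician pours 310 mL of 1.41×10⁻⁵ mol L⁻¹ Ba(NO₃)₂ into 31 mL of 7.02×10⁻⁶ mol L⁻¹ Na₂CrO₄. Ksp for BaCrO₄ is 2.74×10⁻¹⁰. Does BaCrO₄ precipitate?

No

After mixing, V = 310 mL + 31 mL = 341 mL.
[Ba²⁺] = (1.41×10⁻⁵)(310)/341 = 1.28×10⁻⁵ mol L⁻¹
[CrO₄²⁻] = (7.02×10⁻⁶)(31)/341 = 6.38×10⁻⁷ mol L⁻¹
Q = [Ba²⁺][CrO₄²⁻] = 8.18×10⁻¹²
Q < Ksp (8.18×10⁻¹² vs 2.74×10⁻¹⁰); the solution remains unsaturated and no precipitate forms.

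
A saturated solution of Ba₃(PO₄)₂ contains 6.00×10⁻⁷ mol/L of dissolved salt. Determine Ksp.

Ba₃(PO₄)₂(s) ⇌ 3 Ba²⁺(aq) + 2 PO₄³⁻(aq)
For each mole of Ba₃(PO₄)₂ that dissolves per liter, [Ba²⁺] = 3s and [PO₄³⁻] = 2s; let s denote this solubility.
Ksp = [Ba²⁺]^3[PO₄³⁻]^2 = (3s)^3 · (2s)^2 = 108s^5
Ksp = 108 × (6.00×10⁻⁷)^5 = 8.40×10⁻³⁰

Ksp = 8.40×10⁻³⁰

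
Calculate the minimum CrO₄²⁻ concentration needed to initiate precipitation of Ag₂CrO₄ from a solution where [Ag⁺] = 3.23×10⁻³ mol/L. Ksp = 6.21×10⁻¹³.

5.95×10⁻⁸ M

A salt starts to precipitate once the ion product Q reaches its Ksp.
Ag₂CrO₄(s) ⇌ 2 Ag⁺(aq) + CrO₄²⁻(aq)
Ksp = [Ag⁺]^2[CrO₄²⁻] = [CrO₄²⁻](3.23×10⁻³)^2
[CrO₄²⁻] = 6.21×10⁻¹³ / (3.23×10⁻³)^2 = 5.95×10⁻⁸
[CrO₄²⁻] = 5.95×10⁻⁸ mol/L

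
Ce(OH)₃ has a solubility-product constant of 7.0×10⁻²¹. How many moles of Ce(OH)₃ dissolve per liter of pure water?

4.0×10⁻⁶ M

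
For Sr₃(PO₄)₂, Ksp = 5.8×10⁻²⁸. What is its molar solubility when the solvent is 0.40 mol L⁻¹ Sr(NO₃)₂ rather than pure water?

Sr₃(PO₄)₂(s) ⇌ 3 Sr²⁺(aq) + 2 PO₄³⁻(aq)
Let s be the solubility of Sr₃(PO₄)₂ here. The common ion gives [Sr²⁺] ≈ 0.40 mol L⁻¹, and [PO₄³⁻] = 2s.
Ksp = [Sr²⁺]^3[PO₄³⁻]^2 = (0.40)^3(2s)^2
(2s)^2 = 5.8×10⁻²⁸ / (0.40)^3 = 9.1×10⁻²⁷
s = 4.8×10⁻¹⁴ mol L⁻¹

4.8×10⁻¹⁴ M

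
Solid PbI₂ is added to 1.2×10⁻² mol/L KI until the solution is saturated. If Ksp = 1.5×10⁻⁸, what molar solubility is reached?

1.0×10⁻⁴ M

PbI₂(s) ⇌ Pb²⁺(aq) + 2 I⁻(aq)
With I⁻ already at 1.2×10⁻² mol/L and s small, take [I⁻] ≈ 1.2×10⁻² mol/L and [Pb²⁺] = s.
Ksp = [Pb²⁺][I⁻]^2 = s(1.2×10⁻²)^2
s = 1.5×10⁻⁸ / (1.2×10⁻²)^2 = 1.0×10⁻⁴
s = 1.0×10⁻⁴ mol/L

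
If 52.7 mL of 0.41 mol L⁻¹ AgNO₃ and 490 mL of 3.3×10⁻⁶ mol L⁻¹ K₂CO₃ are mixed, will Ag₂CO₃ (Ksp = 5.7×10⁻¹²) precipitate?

Total volume after mixing = 52.7 + 490 = 542.7 mL.
[Ag⁺] = (0.41)(52.7)/542.7 = 4.0×10⁻² mol L⁻¹
[CO₃²⁻] = (3.3×10⁻⁶)(490)/542.7 = 3.0×10⁻⁶ mol L⁻¹
Q = [Ag⁺]^2[CO₃²⁻] = 4.7×10⁻⁹
Because Q > Ksp (4.7×10⁻⁹ vs 5.7×10⁻¹²), a precipitate of Ag₂CO₃ forms.

Yes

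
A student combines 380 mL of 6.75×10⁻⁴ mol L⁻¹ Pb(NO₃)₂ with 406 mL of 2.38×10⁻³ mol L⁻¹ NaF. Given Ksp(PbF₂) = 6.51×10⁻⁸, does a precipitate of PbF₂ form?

After mixing, V = 380 mL + 406 mL = 786 mL.
[Pb²⁺] = (6.75×10⁻⁴)(380)/786 = 3.26×10⁻⁴ mol L⁻¹
[F⁻] = (2.38×10⁻³)(406)/786 = 1.23×10⁻³ mol L⁻¹
Q = [Pb²⁺][F⁻]^2 = 4.93×10⁻¹⁰
Since Q (4.93×10⁻¹⁰) is less than Ksp (6.51×10⁻⁸), no PbF₂ precipitates.

No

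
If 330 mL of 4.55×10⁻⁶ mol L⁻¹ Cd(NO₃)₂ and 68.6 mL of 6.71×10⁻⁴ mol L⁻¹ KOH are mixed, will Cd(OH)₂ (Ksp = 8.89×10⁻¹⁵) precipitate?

Yes

Total volume after mixing = 330 + 68.6 = 398.6 mL.
[Cd²⁺] = (4.55×10⁻⁶)(330)/398.6 = 3.77×10⁻⁶ mol L⁻¹
[OH⁻] = (6.71×10⁻⁴)(68.6)/398.6 = 1.15×10⁻⁴ mol L⁻¹
Q = [Cd²⁺][OH⁻]^2 = 5.02×10⁻¹⁴
Q = 5.02×10⁻¹⁴ > Ksp = 8.89×10⁻¹⁵, so the solution is supersaturated and Cd(OH)₂ precipitates.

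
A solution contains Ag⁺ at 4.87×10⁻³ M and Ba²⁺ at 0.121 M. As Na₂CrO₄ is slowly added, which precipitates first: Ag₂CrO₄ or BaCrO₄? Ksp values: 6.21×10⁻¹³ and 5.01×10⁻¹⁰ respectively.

The threshold for precipitation is Q = Ksp.
For Ag₂CrO₄: [CrO₄²⁻] = (Ksp/[Ag⁺]^2) = 2.62×10⁻⁸ M
For BaCrO₄: [CrO₄²⁻] = (Ksp/[Ba²⁺]) = 4.14×10⁻⁹ M
BaCrO₄ requires the lower [CrO₄²⁻], so it precipitates first.

BaCrO₄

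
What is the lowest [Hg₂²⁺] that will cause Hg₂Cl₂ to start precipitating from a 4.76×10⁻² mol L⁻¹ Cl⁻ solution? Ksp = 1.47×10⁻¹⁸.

6.49×10⁻¹⁶ M

Precipitation of each salt begins when its ion product equals Ksp.
Hg₂Cl₂(s) ⇌ Hg₂²⁺(aq) + 2 Cl⁻(aq)
Ksp = [Hg₂²⁺][Cl⁻]^2 = [Hg₂²⁺](4.76×10⁻²)^2
[Hg₂²⁺] = 1.47×10⁻¹⁸ / (4.76×10⁻²)^2 = 6.49×10⁻¹⁶
[Hg₂²⁺] = 6.49×10⁻¹⁶ mol L⁻¹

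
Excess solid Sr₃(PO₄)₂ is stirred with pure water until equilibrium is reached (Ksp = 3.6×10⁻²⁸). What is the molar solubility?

Sr₃(PO₄)₂(s) ⇌ 3 Sr²⁺(aq) + 2 PO₄³⁻(aq)
For each mole of Sr₃(PO₄)₂ that dissolves per liter, [Sr²⁺] = 3s and [PO₄³⁻] = 2s; let s denote this solubility.
Ksp = [Sr²⁺]^3[PO₄³⁻]^2 = (3s)^3 · (2s)^2 = 108s^5
108s^5 = 3.6×10⁻²⁸  ⇒  s^5 = 3.3×10⁻³⁰
s = (3.3×10⁻³⁰)^(1/5) = 1.3×10⁻⁶ mol/L

1.3×10⁻⁶ M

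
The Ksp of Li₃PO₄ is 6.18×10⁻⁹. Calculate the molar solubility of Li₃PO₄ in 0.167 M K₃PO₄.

1.11×10⁻³ M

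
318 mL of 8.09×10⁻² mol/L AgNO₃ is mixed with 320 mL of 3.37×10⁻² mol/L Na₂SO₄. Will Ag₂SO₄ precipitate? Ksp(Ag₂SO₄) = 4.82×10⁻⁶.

After mixing, V = 318 mL + 320 mL = 638 mL.
[Ag⁺] = (8.09×10⁻²)(318)/638 = 4.03×10⁻² mol/L
[SO₄²⁻] = (3.37×10⁻²)(320)/638 = 1.69×10⁻² mol/L
Q = [Ag⁺]^2[SO₄²⁻] = 2.75×10⁻⁵
Since Q (2.75×10⁻⁵) exceeds Ksp (4.82×10⁻⁶), Ag₂SO₄ will precipitate.

Yes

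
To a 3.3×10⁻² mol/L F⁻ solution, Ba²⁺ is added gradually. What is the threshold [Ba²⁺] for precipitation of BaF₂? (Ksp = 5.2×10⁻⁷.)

4.8×10⁻⁴ M

A salt starts to precipitate once the ion product Q reaches its Ksp.
BaF₂(s) ⇌ Ba²⁺(aq) + 2 F⁻(aq)
Ksp = [Ba²⁺][F⁻]^2 = [Ba²⁺](3.3×10⁻²)^2
[Ba²⁺] = 5.2×10⁻⁷ / (3.3×10⁻²)^2 = 4.8×10⁻⁴
[Ba²⁺] = 4.8×10⁻⁴ mol/L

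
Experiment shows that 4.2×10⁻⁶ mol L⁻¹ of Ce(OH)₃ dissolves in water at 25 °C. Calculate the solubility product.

Ce(OH)₃(s) ⇌ Ce³⁺(aq) + 3 OH⁻(aq)
For each mole of Ce(OH)₃ that dissolves per liter, [Ce³⁺] = s and [OH⁻] = 3s; let s denote this solubility.
Ksp = [Ce³⁺][OH⁻]^3 = s · (3s)^3 = 27s^4
Ksp = 27 × (4.2×10⁻⁶)^4 = 8.4×10⁻²¹

Ksp = 8.4×10⁻²¹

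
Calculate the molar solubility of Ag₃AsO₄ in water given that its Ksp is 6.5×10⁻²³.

1.2×10⁻⁶ M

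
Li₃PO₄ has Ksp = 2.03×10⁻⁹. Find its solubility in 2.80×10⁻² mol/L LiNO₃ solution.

Li₃PO₄(s) ⇌ 3 Li⁺(aq) + PO₄³⁻(aq)
Let s be the solubility of Li₃PO₄ here. The common ion gives [Li⁺] ≈ 2.80×10⁻² mol/L, and [PO₄³⁻] = s.
Ksp = [Li⁺]^3[PO₄³⁻] = (2.80×10⁻²)^3s
s = 2.03×10⁻⁹ / (2.80×10⁻²)^3 = 9.25×10⁻⁵
s = 9.25×10⁻⁵ mol/L

9.25×10⁻⁵ M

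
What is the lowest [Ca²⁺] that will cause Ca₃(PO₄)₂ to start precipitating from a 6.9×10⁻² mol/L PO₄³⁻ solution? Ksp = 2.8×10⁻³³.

8.4×10⁻¹¹ M

Precipitation of each salt begins when its ion product equals Ksp.
Ca₃(PO₄)₂(s) ⇌ 3 Ca²⁺(aq) + 2 PO₄³⁻(aq)
Ksp = [Ca²⁺]^3[PO₄³⁻]^2 = [Ca²⁺]^3(6.9×10⁻²)^2
[Ca²⁺]^3 = 2.8×10⁻³³ / (6.9×10⁻²)^2 = 5.9×10⁻³¹
[Ca²⁺] = 8.4×10⁻¹¹ mol/L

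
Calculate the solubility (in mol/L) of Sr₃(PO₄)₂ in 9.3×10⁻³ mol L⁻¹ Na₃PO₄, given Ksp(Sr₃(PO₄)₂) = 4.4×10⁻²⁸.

Sr₃(PO₄)₂(s) ⇌ 3 Sr²⁺(aq) + 2 PO₄³⁻(aq)
PO₄³⁻ is already present at 9.3×10⁻³ mol L⁻¹. If s mol/L of Sr₃(PO₄)₂ dissolves, [Sr²⁺] = 3s while [PO₄³⁻] ≈ 9.3×10⁻³ mol L⁻¹.
Ksp = [Sr²⁺]^3[PO₄³⁻]^2 = (3s)^3(9.3×10⁻³)^2
(3s)^3 = 4.4×10⁻²⁸ / (9.3×10⁻³)^2 = 5.1×10⁻²⁴
s = 5.7×10⁻⁹ mol L⁻¹

5.7×10⁻⁹ M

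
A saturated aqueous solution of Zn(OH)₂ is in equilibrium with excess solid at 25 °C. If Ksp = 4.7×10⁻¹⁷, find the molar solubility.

Zn(OH)₂(s) ⇌ Zn²⁺(aq) + 2 OH⁻(aq)
If s mol/L of Zn(OH)₂ dissolves, [Zn²⁺] = s and [OH⁻] = 2s.
Ksp = [Zn²⁺][OH⁻]^2 = s · (2s)^2 = 4s^3
4s^3 = 4.7×10⁻¹⁷  ⇒  s^3 = 1.2×10⁻¹⁷
Taking the 3rd root, s = 2.3×10⁻⁶ mol/L.

2.3×10⁻⁶ M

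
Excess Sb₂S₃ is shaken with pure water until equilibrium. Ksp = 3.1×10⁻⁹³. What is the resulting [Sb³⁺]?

Sb₂S₃(s) ⇌ 2 Sb³⁺(aq) + 3 S²⁻(aq)
For each mole of Sb₂S₃ that dissolves per liter, [Sb³⁺] = 2s and [S²⁻] = 3s; let s denote this solubility.
Ksp = [Sb³⁺]^2[S²⁻]^3 = (2s)^2 · (3s)^3 = 108s^5 = 3.1×10⁻⁹³
s = 1.2×10⁻¹⁹ mol L⁻¹
[Sb³⁺] = 2s = 2.5×10⁻¹⁹ mol L⁻¹

2.5×10⁻¹⁹ M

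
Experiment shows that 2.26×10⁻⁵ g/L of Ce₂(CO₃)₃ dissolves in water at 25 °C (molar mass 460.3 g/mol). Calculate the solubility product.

Ksp = 3.08×10⁻³⁵

Molar solubility s = (2.26×10⁻⁵ g/L) / (460.3 g/mol) = 4.9098×10⁻⁸ mol/L
Ce₂(CO₃)₃(s) ⇌ 2 Ce³⁺(aq) + 3 CO₃²⁻(aq)
With molar solubility s: [Ce³⁺] = 2s, [CO₃²⁻] = 3s.
Ksp = [Ce³⁺]^2[CO₃²⁻]^3 = (2s)^2 · (3s)^3 = 108s^5
Ksp = 108 × (4.9098×10⁻⁸)^5 = 3.08×10⁻³⁵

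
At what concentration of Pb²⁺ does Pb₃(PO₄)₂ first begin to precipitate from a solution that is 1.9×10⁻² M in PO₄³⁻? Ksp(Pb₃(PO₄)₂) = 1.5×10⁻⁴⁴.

Each salt precipitates once Q = Ksp for that salt.
Pb₃(PO₄)₂(s) ⇌ 3 Pb²⁺(aq) + 2 PO₄³⁻(aq)
Ksp = [Pb²⁺]^3[PO₄³⁻]^2 = [Pb²⁺]^3(1.9×10⁻²)^2
[Pb²⁺]^3 = 1.5×10⁻⁴⁴ / (1.9×10⁻²)^2 = 4.2×10⁻⁴¹
[Pb²⁺] = 3.5×10⁻¹⁴ M

3.5×10⁻¹⁴ M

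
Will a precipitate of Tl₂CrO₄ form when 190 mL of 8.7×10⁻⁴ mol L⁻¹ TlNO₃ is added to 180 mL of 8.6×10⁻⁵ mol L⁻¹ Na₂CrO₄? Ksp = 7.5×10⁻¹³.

After mixing, V = 190 mL + 180 mL = 370 mL.
[Tl⁺] = (8.7×10⁻⁴)(190)/370 = 4.5×10⁻⁴ mol L⁻¹
[CrO₄²⁻] = (8.6×10⁻⁵)(180)/370 = 4.2×10⁻⁵ mol L⁻¹
Q = [Tl⁺]^2[CrO₄²⁻] = 8.4×10⁻¹²
Since Q (8.4×10⁻¹²) exceeds Ksp (7.5×10⁻¹³), Tl₂CrO₄ will precipitate.

Yes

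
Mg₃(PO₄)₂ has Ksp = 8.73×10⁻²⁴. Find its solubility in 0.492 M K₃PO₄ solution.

Mg₃(PO₄)₂(s) ⇌ 3 Mg²⁺(aq) + 2 PO₄³⁻(aq)
The solution already contains PO₄³⁻ at 0.492 M. Let s be the molar solubility of Mg₃(PO₄)₂.
[PO₄³⁻] ≈ 0.492 M (common ion dominates); [Mg²⁺] = 3s.
Ksp = [Mg²⁺]^3[PO₄³⁻]^2 = (3s)^3(0.492)^2
(3s)^3 = 8.73×10⁻²⁴ / (0.492)^2 = 3.61×10⁻²³
s = 1.10×10⁻⁸ M

1.10×10⁻⁸ M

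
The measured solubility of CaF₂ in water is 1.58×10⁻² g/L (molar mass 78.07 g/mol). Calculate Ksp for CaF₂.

Ksp = 3.32×10⁻¹¹

s = (1.58×10⁻² g L⁻¹)/(78.07 g mol⁻¹) = 2.0238×10⁻⁴ M
CaF₂(s) ⇌ Ca²⁺(aq) + 2 F⁻(aq)
For each mole of CaF₂ that dissolves per liter, [Ca²⁺] = s and [F⁻] = 2s; let s denote this solubility.
Ksp = [Ca²⁺][F⁻]^2 = s · (2s)^2 = 4s^3
Ksp = 4 × (2.0238×10⁻⁴)^3 = 3.32×10⁻¹¹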